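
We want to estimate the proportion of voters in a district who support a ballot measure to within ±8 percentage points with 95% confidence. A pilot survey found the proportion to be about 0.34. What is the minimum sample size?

135

For a proportion with margin E = 0.08 at 95% confidence, z = 1.960.
n = p̂(1−p̂)(z/E)² = 0.34 × 0.66 × (1.960/0.08)² = 134.70
Round up: n = 135.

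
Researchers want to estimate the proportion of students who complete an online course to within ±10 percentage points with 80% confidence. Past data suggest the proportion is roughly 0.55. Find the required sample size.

41

For a proportion with margin E = 0.1 at 80% confidence, z = 1.282.
n = p̂(1−p̂)(z/E)² = 0.55 × 0.45 × (1.282/0.1)² = 40.68
Round up: n = 41.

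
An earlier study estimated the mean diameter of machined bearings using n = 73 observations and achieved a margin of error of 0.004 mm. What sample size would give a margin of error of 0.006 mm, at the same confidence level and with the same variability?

Margin of error scales as 1/√n, so n₂ = n₁·(E₁/E₂)².
n₂ = 73 × (0.004/0.006)² = 73 × 0.4444 = 32.44
Round up: n₂ = 33.

n = 33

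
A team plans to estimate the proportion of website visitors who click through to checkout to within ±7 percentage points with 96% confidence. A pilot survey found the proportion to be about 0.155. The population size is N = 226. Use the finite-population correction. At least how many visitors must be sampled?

76

For a proportion with margin E = 0.07 at 96% confidence, z = 2.054.
n = p̂(1−p̂)(z/E)² = 0.155 × 0.845 × (2.054/0.07)² = 112.77 — call this n₀.
Finite-population correction with N = 226: n = n₀ / (1 + (n₀−1)/N) = 112.77 / 1.495 = 75.43
Round up: n = 76.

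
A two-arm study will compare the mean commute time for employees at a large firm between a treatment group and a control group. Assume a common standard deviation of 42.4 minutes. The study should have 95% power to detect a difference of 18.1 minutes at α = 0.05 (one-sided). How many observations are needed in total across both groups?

For two equal groups, n per group = 2·((z_α + z_β)·σ/δ)².
z_α = 1.645; z_β = 1.645 (power 95%).
n = 2 × (3.290 × 42.4 / 18.1)² = 2 × 59.40 = 118.80
Round up: n = 119 per group.
Total across both groups: 2 × 119 = 238.

238 total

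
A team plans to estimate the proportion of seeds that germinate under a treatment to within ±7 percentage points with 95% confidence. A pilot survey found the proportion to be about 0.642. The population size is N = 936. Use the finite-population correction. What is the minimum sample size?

n = 152

For a proportion with margin E = 0.07 at 95% confidence, z = 1.960.
n = p̂(1−p̂)(z/E)² = 0.642 × 0.358 × (1.960/0.07)² = 180.19 — call this n₀.
Finite-population correction with N = 936: n = n₀ / (1 + (n₀−1)/N) = 180.19 / 1.191 = 151.29
Round up: n = 152.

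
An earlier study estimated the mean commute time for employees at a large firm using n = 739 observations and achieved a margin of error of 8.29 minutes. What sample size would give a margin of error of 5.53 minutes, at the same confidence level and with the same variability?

Margin of error scales as 1/√n, so n₂ = n₁·(E₁/E₂)².
n₂ = 739 × (8.29/5.53)² = 739 × 2.247 = 1660.53
Round up: n₂ = 1661.

n = 1661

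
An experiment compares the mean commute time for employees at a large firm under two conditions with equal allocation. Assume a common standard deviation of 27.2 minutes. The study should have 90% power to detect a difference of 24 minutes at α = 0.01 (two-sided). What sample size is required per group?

For two equal groups, n per group = 2·((z_{α/2} + z_β)·σ/δ)².
z_{α/2} = 2.576; z_β = 1.282 (power 90%).
n = 2 × (3.858 × 27.2 / 24)² = 2 × 19.12 = 38.24
Round up: n = 39 per group.

39 per group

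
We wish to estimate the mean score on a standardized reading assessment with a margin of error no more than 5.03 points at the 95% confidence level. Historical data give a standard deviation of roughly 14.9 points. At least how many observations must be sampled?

For a mean, the margin of error is E = z·σ/√n, so n = (zσ/E)².
At 95% confidence, z = 1.960.
n = (1.960 × 14.9 / 5.03)² = 33.71
Round up: n = 34.

34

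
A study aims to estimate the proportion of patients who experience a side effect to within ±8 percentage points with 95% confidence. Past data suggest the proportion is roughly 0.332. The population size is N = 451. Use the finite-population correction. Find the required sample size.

103

For a proportion with margin E = 0.08 at 95% confidence, z = 1.960.
n = p̂(1−p̂)(z/E)² = 0.332 × 0.668 × (1.960/0.08)² = 133.12 — call this n₀.
Finite-population correction with N = 451: n = n₀ / (1 + (n₀−1)/N) = 133.12 / 1.293 = 102.95
Round up: n = 103.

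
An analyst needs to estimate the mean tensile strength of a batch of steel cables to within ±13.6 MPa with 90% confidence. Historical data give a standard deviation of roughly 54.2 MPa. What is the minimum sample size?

For a mean, the margin of error is E = z·σ/√n, so n = (zσ/E)².
At 90% confidence, z = 1.645.
n = (1.645 × 54.2 / 13.6)² = 42.98
Round up: n = 43.

43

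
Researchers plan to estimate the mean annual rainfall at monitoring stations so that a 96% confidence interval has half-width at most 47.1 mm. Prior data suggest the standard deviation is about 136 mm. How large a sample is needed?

For a mean, the margin of error is E = z·σ/√n, so n = (zσ/E)².
At 96% confidence, z = 2.054.
n = (2.054 × 136 / 47.1)² = 35.18
Round up: n = 36.

36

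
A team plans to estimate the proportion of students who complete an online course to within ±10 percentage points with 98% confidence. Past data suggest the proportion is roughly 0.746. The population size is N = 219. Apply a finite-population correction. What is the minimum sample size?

71

For a proportion with margin E = 0.1 at 98% confidence, z = 2.326.
n = p̂(1−p̂)(z/E)² = 0.746 × 0.254 × (2.326/0.1)² = 102.52 — call this n₀.
Finite-population correction with N = 219: n = n₀ / (1 + (n₀−1)/N) = 102.52 / 1.464 = 70.03
Round up: n = 71.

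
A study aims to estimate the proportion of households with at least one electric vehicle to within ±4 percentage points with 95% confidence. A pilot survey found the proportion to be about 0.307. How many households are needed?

For a proportion with margin E = 0.04 at 95% confidence, z = 1.960.
n = p̂(1−p̂)(z/E)² = 0.307 × 0.693 × (1.960/0.04)² = 510.82
Round up: n = 511.

n = 511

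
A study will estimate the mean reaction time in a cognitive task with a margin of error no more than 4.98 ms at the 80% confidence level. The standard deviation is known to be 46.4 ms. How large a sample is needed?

For a mean, the margin of error is E = z·σ/√n, so n = (zσ/E)².
At 80% confidence, z = 1.282.
n = (1.282 × 46.4 / 4.98)² = 142.68
Round up: n = 143.

n = 143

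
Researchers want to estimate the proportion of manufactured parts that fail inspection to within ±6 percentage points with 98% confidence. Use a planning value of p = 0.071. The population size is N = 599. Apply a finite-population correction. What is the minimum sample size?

n = 86

For a proportion with margin E = 0.06 at 98% confidence, z = 2.326.
n = p̂(1−p̂)(z/E)² = 0.071 × 0.929 × (2.326/0.06)² = 99.13 — call this n₀.
Finite-population correction with N = 599: n = n₀ / (1 + (n₀−1)/N) = 99.13 / 1.164 = 85.16
Round up: n = 86.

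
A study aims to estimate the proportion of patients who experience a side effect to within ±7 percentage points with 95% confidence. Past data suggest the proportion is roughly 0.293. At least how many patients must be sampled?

For a proportion with margin E = 0.07 at 95% confidence, z = 1.960.
n = p̂(1−p̂)(z/E)² = 0.293 × 0.707 × (1.960/0.07)² = 162.41
Round up: n = 163.

163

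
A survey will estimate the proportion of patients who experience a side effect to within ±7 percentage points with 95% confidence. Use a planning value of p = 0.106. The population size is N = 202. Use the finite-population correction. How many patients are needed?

55

For a proportion with margin E = 0.07 at 95% confidence, z = 1.960.
n = p̂(1−p̂)(z/E)² = 0.106 × 0.894 × (1.960/0.07)² = 74.29 — call this n₀.
Finite-population correction with N = 202: n = n₀ / (1 + (n₀−1)/N) = 74.29 / 1.363 = 54.50
Round up: n = 55.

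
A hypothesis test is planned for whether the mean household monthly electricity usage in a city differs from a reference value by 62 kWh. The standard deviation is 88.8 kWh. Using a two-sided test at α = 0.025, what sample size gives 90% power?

For a one-sample z-test, n = ((z_{α/2} + z_β)·σ/δ)².
z_{α/2} = 2.241 (two-sided α = 0.025); z_β = 1.282 (power 90% → β = 0.1).
n = (3.523 × 88.8 / 62)² = 25.46
Round up: n = 26.

26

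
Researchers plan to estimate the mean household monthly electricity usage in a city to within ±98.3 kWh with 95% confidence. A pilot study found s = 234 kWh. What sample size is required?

For a mean, the margin of error is E = z·σ/√n, so n = (zσ/E)².
At 95% confidence, z = 1.960.
n = (1.960 × 234 / 98.3)² = 21.77
Round up: n = 22.

22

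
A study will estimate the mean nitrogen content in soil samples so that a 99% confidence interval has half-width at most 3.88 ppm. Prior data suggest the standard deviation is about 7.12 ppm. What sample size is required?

23

For a mean, the margin of error is E = z·σ/√n, so n = (zσ/E)².
At 99% confidence, z = 2.576.
n = (2.576 × 7.12 / 3.88)² = 22.35
Round up: n = 23.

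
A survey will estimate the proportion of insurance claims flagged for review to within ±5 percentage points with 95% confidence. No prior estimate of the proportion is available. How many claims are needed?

385

For a proportion with margin E = 0.05 at 95% confidence, z = 1.960.
With no prior estimate, use p = 0.5, which maximizes p(1−p) at 0.25.
n = 0.25 × (z/E)² = 0.25 × (1.960/0.05)² = 384.16
Round up: n = 385.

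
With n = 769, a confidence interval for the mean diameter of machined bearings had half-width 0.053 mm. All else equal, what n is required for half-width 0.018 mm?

6668

Margin of error scales as 1/√n, so n₂ = n₁·(E₁/E₂)².
n₂ = 769 × (0.053/0.018)² = 769 × 8.67 = 6667.23
Round up: n₂ = 6668.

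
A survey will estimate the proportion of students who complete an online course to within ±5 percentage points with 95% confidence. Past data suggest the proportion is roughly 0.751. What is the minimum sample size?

For a proportion with margin E = 0.05 at 95% confidence, z = 1.960.
n = p̂(1−p̂)(z/E)² = 0.751 × 0.249 × (1.960/0.05)² = 287.35
Round up: n = 288.

288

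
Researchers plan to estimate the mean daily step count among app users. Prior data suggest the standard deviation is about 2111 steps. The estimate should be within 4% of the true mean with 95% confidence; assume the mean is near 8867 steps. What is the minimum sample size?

137

For a mean, the margin of error is E = z·σ/√n, so n = (zσ/E)².
At 95% confidence, z = 1.960.
E = 4% of 8867 = 354.7 steps.
n = (1.960 × 2111 / 354.7)² = 136.09
Round up: n = 137.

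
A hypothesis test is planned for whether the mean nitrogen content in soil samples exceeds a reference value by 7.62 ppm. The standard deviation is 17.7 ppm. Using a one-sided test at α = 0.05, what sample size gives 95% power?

For a one-sample z-test, n = ((z_α + z_β)·σ/δ)².
z_α = 1.645 (one-sided α = 0.05); z_β = 1.645 (power 95% → β = 0.05).
n = (3.290 × 17.7 / 7.62)² = 58.40
Round up: n = 59.

59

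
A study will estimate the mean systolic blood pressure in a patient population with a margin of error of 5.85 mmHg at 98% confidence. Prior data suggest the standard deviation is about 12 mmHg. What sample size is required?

23

For a mean, the margin of error is E = z·σ/√n, so n = (zσ/E)².
At 98% confidence, z = 2.326.
n = (2.326 × 12 / 5.85)² = 22.77
Round up: n = 23.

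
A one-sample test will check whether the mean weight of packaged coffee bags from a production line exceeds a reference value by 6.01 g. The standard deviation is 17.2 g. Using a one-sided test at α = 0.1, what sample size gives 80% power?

For a one-sample z-test, n = ((z_α + z_β)·σ/δ)².
z_α = 1.282 (one-sided α = 0.1); z_β = 0.842 (power 80% → β = 0.2).
n = (2.124 × 17.2 / 6.01)² = 36.95
Round up: n = 37.

37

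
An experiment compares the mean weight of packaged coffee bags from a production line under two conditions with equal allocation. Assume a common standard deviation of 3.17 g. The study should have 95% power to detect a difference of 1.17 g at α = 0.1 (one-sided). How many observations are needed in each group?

126 per group

For two equal groups, n per group = 2·((z_α + z_β)·σ/δ)².
z_α = 1.282; z_β = 1.645 (power 95%).
n = 2 × (2.927 × 3.17 / 1.17)² = 2 × 62.89 = 125.78
Round up: n = 126 per group.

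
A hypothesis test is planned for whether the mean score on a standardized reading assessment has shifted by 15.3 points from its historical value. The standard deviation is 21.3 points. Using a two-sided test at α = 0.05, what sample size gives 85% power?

18

For a one-sample z-test, n = ((z_{α/2} + z_β)·σ/δ)².
z_{α/2} = 1.960 (two-sided α = 0.05); z_β = 1.036 (power 85% → β = 0.15).
n = (2.996 × 21.3 / 15.3)² = 17.40
Round up: n = 18.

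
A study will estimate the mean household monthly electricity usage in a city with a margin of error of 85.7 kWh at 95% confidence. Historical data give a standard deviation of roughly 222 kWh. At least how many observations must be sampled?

26

For a mean, the margin of error is E = z·σ/√n, so n = (zσ/E)².
At 95% confidence, z = 1.960.
n = (1.960 × 222 / 85.7)² = 25.78
Round up: n = 26.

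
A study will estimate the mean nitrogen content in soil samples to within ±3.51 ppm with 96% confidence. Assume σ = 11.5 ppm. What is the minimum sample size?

For a mean, the margin of error is E = z·σ/√n, so n = (zσ/E)².
At 96% confidence, z = 2.054.
n = (2.054 × 11.5 / 3.51)² = 45.29
Round up: n = 46.

46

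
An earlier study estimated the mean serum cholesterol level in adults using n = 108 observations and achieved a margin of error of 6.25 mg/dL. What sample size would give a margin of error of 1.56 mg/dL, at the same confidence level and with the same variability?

Margin of error scales as 1/√n, so n₂ = n₁·(E₁/E₂)².
n₂ = 108 × (6.25/1.56)² = 108 × 16.05 = 1733.40
Round up: n₂ = 1734.

1734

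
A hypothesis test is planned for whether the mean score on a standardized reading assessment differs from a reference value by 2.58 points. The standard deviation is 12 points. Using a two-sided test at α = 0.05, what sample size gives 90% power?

For a one-sample z-test, n = ((z_{α/2} + z_β)·σ/δ)².
z_{α/2} = 1.960 (two-sided α = 0.05); z_β = 1.282 (power 90% → β = 0.1).
n = (3.242 × 12 / 2.58)² = 227.38
Round up: n = 228.

n = 228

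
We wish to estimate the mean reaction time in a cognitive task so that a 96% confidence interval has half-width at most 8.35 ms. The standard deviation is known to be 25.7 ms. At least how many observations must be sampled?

40

For a mean, the margin of error is E = z·σ/√n, so n = (zσ/E)².
At 96% confidence, z = 2.054.
n = (2.054 × 25.7 / 8.35)² = 39.97
Round up: n = 40.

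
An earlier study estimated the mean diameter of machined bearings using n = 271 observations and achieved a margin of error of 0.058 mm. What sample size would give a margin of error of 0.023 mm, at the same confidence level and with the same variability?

Margin of error scales as 1/√n, so n₂ = n₁·(E₁/E₂)².
n₂ = 271 × (0.058/0.023)² = 271 × 6.359 = 1723.29
Round up: n₂ = 1724.

1724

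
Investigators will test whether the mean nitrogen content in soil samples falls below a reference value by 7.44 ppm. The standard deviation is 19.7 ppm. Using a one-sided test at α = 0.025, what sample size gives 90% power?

74

For a one-sample z-test, n = ((z_α + z_β)·σ/δ)².
z_α = 1.960 (one-sided α = 0.025); z_β = 1.282 (power 90% → β = 0.1).
n = (3.242 × 19.7 / 7.44)² = 73.69
Round up: n = 74.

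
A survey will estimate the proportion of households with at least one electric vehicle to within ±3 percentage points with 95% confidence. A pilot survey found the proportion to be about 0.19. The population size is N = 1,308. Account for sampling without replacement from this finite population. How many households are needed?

For a proportion with margin E = 0.03 at 95% confidence, z = 1.960.
n = p̂(1−p̂)(z/E)² = 0.19 × 0.81 × (1.960/0.03)² = 656.91 — call this n₀.
Finite-population correction with N = 1,308: n = n₀ / (1 + (n₀−1)/N) = 656.91 / 1.501 = 437.65
Round up: n = 438.

n = 438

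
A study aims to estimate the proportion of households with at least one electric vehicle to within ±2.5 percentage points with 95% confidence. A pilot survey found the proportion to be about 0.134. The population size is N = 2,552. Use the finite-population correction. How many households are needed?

For a proportion with margin E = 0.025 at 95% confidence, z = 1.960.
n = p̂(1−p̂)(z/E)² = 0.134 × 0.866 × (1.960/0.025)² = 713.27 — call this n₀.
Finite-population correction with N = 2,552: n = n₀ / (1 + (n₀−1)/N) = 713.27 / 1.279 = 557.68
Round up: n = 558.

n = 558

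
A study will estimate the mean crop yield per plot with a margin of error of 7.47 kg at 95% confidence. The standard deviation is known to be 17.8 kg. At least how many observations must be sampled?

n = 22

For a mean, the margin of error is E = z·σ/√n, so n = (zσ/E)².
At 95% confidence, z = 1.960.
n = (1.960 × 17.8 / 7.47)² = 21.81
Round up: n = 22.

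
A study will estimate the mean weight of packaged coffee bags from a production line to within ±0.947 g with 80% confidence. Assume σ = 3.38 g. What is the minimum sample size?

21

For a mean, the margin of error is E = z·σ/√n, so n = (zσ/E)².
At 80% confidence, z = 1.282.
n = (1.282 × 3.38 / 0.947)² = 20.94
Round up: n = 21.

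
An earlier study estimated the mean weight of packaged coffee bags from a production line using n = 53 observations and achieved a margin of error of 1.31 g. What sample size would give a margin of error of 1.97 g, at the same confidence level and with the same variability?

24

Margin of error scales as 1/√n, so n₂ = n₁·(E₁/E₂)².
n₂ = 53 × (1.31/1.97)² = 53 × 0.4422 = 23.44
Round up: n₂ = 24.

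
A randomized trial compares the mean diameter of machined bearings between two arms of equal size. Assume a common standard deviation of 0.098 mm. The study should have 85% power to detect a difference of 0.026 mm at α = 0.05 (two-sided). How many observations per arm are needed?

For two equal groups, n per group = 2·((z_{α/2} + z_β)·σ/δ)².
z_{α/2} = 1.960; z_β = 1.036 (power 85%).
n = 2 × (2.996 × 0.098 / 0.026)² = 2 × 127.52 = 255.04
Round up: n = 256 per group.

256 per group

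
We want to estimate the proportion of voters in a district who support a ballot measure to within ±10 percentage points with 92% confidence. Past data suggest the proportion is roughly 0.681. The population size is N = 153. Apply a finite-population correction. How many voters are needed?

n = 47

For a proportion with margin E = 0.1 at 92% confidence, z = 1.751.
n = p̂(1−p̂)(z/E)² = 0.681 × 0.319 × (1.751/0.1)² = 66.61 — call this n₀.
Finite-population correction with N = 153: n = n₀ / (1 + (n₀−1)/N) = 66.61 / 1.429 = 46.61
Round up: n = 47.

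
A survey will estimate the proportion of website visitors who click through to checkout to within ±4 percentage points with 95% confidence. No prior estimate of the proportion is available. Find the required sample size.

601

For a proportion with margin E = 0.04 at 95% confidence, z = 1.960.
With no prior estimate, use p = 0.5, which maximizes p(1−p) at 0.25.
n = 0.25 × (z/E)² = 0.25 × (1.960/0.04)² = 600.25
Round up: n = 601.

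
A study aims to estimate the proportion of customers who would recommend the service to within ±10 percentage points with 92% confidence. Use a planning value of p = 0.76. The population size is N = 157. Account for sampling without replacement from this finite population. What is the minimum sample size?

For a proportion with margin E = 0.1 at 92% confidence, z = 1.751.
n = p̂(1−p̂)(z/E)² = 0.76 × 0.24 × (1.751/0.1)² = 55.92 — call this n₀.
Finite-population correction with N = 157: n = n₀ / (1 + (n₀−1)/N) = 55.92 / 1.35 = 41.42
Round up: n = 42.

n = 42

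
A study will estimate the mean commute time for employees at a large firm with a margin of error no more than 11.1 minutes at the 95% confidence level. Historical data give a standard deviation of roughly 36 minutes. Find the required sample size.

41

For a mean, the margin of error is E = z·σ/√n, so n = (zσ/E)².
At 95% confidence, z = 1.960.
n = (1.960 × 36 / 11.1)² = 40.41
Round up: n = 41.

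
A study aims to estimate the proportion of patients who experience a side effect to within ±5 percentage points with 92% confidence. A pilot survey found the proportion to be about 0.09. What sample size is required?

For a proportion with margin E = 0.05 at 92% confidence, z = 1.751.
n = p̂(1−p̂)(z/E)² = 0.09 × 0.91 × (1.751/0.05)² = 100.44
Round up: n = 101.

101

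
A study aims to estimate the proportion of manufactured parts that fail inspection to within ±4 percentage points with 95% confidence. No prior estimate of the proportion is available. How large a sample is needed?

For a proportion with margin E = 0.04 at 95% confidence, z = 1.960.
With no prior estimate, use p = 0.5, which maximizes p(1−p) at 0.25.
n = 0.25 × (z/E)² = 0.25 × (1.960/0.04)² = 600.25
Round up: n = 601.

601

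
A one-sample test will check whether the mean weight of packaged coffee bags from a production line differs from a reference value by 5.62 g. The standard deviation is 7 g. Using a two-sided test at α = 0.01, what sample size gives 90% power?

n = 24

For a one-sample z-test, n = ((z_{α/2} + z_β)·σ/δ)².
z_{α/2} = 2.576 (two-sided α = 0.01); z_β = 1.282 (power 90% → β = 0.1).
n = (3.858 × 7 / 5.62)² = 23.09
Round up: n = 24.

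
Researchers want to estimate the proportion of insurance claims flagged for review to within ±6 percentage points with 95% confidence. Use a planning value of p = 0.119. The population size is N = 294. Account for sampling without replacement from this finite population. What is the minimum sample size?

n = 82

For a proportion with margin E = 0.06 at 95% confidence, z = 1.960.
n = p̂(1−p̂)(z/E)² = 0.119 × 0.881 × (1.960/0.06)² = 111.87 — call this n₀.
Finite-population correction with N = 294: n = n₀ / (1 + (n₀−1)/N) = 111.87 / 1.377 = 81.24
Round up: n = 82.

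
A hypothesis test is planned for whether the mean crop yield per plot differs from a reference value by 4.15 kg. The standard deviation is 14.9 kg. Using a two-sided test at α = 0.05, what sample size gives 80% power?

For a one-sample z-test, n = ((z_{α/2} + z_β)·σ/δ)².
z_{α/2} = 1.960 (two-sided α = 0.05); z_β = 0.842 (power 80% → β = 0.2).
n = (2.802 × 14.9 / 4.15)² = 101.21
Round up: n = 102.

102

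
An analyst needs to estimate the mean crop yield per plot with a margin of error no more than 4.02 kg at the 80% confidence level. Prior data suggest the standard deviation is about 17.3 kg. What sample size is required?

n = 31

For a mean, the margin of error is E = z·σ/√n, so n = (zσ/E)².
At 80% confidence, z = 1.282.
n = (1.282 × 17.3 / 4.02)² = 30.44
Round up: n = 31.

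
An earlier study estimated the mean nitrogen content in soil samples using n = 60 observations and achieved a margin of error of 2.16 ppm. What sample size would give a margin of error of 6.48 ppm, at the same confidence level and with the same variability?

7

Margin of error scales as 1/√n, so n₂ = n₁·(E₁/E₂)².
n₂ = 60 × (2.16/6.48)² = 60 × 0.1111 = 6.67
Round up: n₂ = 7.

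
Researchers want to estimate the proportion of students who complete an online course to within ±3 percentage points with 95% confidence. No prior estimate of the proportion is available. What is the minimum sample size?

1068

For a proportion with margin E = 0.03 at 95% confidence, z = 1.960.
With no prior estimate, use p = 0.5, which maximizes p(1−p) at 0.25.
n = 0.25 × (z/E)² = 0.25 × (1.960/0.03)² = 1067.11
Round up: n = 1068.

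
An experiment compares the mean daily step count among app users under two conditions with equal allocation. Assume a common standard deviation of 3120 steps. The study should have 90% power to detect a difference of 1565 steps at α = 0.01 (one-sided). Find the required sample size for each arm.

For two equal groups, n per group = 2·((z_α + z_β)·σ/δ)².
z_α = 2.326; z_β = 1.282 (power 90%).
n = 2 × (3.608 × 3120 / 1565)² = 2 × 51.74 = 103.48
Round up: n = 104 per group.

104 per group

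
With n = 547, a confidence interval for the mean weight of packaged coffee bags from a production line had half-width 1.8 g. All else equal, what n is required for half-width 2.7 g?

244

Margin of error scales as 1/√n, so n₂ = n₁·(E₁/E₂)².
n₂ = 547 × (1.8/2.7)² = 547 × 0.4444 = 243.09
Round up: n₂ = 244.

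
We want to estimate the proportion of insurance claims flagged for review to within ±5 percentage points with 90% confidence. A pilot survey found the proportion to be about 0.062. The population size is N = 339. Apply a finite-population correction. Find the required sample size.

54

For a proportion with margin E = 0.05 at 90% confidence, z = 1.645.
n = p̂(1−p̂)(z/E)² = 0.062 × 0.938 × (1.645/0.05)² = 62.95 — call this n₀.
Finite-population correction with N = 339: n = n₀ / (1 + (n₀−1)/N) = 62.95 / 1.183 = 53.21
Round up: n = 54.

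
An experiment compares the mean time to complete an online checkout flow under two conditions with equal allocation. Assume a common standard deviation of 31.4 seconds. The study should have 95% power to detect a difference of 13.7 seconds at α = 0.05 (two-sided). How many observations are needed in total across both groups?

274 total

For two equal groups, n per group = 2·((z_{α/2} + z_β)·σ/δ)².
z_{α/2} = 1.960; z_β = 1.645 (power 95%).
n = 2 × (3.605 × 31.4 / 13.7)² = 2 × 68.27 = 136.54
Round up: n = 137 per group.
Total across both groups: 2 × 137 = 274.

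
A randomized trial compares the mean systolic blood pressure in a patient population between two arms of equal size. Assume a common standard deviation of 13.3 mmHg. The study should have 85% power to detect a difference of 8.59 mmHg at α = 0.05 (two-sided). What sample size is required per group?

44 per group

For two equal groups, n per group = 2·((z_{α/2} + z_β)·σ/δ)².
z_{α/2} = 1.960; z_β = 1.036 (power 85%).
n = 2 × (2.996 × 13.3 / 8.59)² = 2 × 21.52 = 43.04
Round up: n = 44 per group.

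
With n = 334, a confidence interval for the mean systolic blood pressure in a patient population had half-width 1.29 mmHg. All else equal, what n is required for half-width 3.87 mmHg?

38

Margin of error scales as 1/√n, so n₂ = n₁·(E₁/E₂)².
n₂ = 334 × (1.29/3.87)² = 334 × 0.1111 = 37.11
Round up: n₂ = 38.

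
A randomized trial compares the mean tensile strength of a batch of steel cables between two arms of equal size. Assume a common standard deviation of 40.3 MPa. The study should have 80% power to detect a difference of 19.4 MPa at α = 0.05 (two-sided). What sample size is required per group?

For two equal groups, n per group = 2·((z_{α/2} + z_β)·σ/δ)².
z_{α/2} = 1.960; z_β = 0.842 (power 80%).
n = 2 × (2.802 × 40.3 / 19.4)² = 2 × 33.88 = 67.76
Round up: n = 68 per group.

68 per group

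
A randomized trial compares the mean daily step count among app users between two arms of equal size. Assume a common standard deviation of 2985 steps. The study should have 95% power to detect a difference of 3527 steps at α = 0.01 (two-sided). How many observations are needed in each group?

26 per group

For two equal groups, n per group = 2·((z_{α/2} + z_β)·σ/δ)².
z_{α/2} = 2.576; z_β = 1.645 (power 95%).
n = 2 × (4.221 × 2985 / 3527)² = 2 × 12.76 = 25.52
Round up: n = 26 per group.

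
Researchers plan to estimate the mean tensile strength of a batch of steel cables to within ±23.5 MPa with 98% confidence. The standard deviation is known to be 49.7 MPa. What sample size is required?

For a mean, the margin of error is E = z·σ/√n, so n = (zσ/E)².
At 98% confidence, z = 2.326.
n = (2.326 × 49.7 / 23.5)² = 24.20
Round up: n = 25.

n = 25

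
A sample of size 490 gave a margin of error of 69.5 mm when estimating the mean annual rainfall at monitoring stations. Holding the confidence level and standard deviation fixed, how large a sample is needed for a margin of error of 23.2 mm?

4398

Margin of error scales as 1/√n, so n₂ = n₁·(E₁/E₂)².
n₂ = 490 × (69.5/23.2)² = 490 × 8.974 = 4397.26
Round up: n₂ = 4398.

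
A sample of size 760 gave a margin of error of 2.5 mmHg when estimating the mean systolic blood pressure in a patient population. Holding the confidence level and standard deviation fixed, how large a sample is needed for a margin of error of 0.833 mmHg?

6846

Margin of error scales as 1/√n, so n₂ = n₁·(E₁/E₂)².
n₂ = 760 × (2.5/0.833)² = 760 × 9.007 = 6845.32
Round up: n₂ = 6846.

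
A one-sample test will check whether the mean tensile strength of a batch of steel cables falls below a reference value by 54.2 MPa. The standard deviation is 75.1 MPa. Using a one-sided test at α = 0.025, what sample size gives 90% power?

For a one-sample z-test, n = ((z_α + z_β)·σ/δ)².
z_α = 1.960 (one-sided α = 0.025); z_β = 1.282 (power 90% → β = 0.1).
n = (3.242 × 75.1 / 54.2)² = 20.18
Round up: n = 21.

n = 21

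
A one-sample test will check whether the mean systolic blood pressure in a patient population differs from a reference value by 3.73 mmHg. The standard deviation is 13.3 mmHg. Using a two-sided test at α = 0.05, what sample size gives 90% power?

For a one-sample z-test, n = ((z_{α/2} + z_β)·σ/δ)².
z_{α/2} = 1.960 (two-sided α = 0.05); z_β = 1.282 (power 90% → β = 0.1).
n = (3.242 × 13.3 / 3.73)² = 133.63
Round up: n = 134.

134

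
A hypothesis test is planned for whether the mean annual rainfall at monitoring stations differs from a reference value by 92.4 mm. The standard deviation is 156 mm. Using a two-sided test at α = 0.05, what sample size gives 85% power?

26

For a one-sample z-test, n = ((z_{α/2} + z_β)·σ/δ)².
z_{α/2} = 1.960 (two-sided α = 0.05); z_β = 1.036 (power 85% → β = 0.15).
n = (2.996 × 156 / 92.4)² = 25.59
Round up: n = 26.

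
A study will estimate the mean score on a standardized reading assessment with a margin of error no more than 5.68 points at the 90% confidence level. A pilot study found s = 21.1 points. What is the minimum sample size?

38

For a mean, the margin of error is E = z·σ/√n, so n = (zσ/E)².
At 90% confidence, z = 1.645.
n = (1.645 × 21.1 / 5.68)² = 37.34
Round up: n = 38.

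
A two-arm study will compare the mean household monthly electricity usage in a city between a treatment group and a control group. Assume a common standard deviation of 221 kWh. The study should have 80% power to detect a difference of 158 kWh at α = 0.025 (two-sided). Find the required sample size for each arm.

For two equal groups, n per group = 2·((z_{α/2} + z_β)·σ/δ)².
z_{α/2} = 2.241; z_β = 0.842 (power 80%).
n = 2 × (3.083 × 221 / 158)² = 2 × 18.60 = 37.20
Round up: n = 38 per group.

38 per group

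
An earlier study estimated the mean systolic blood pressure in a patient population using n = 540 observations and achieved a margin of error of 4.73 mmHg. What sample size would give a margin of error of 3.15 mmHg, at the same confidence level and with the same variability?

1218

Margin of error scales as 1/√n, so n₂ = n₁·(E₁/E₂)².
n₂ = 540 × (4.73/3.15)² = 540 × 2.255 = 1217.70
Round up: n₂ = 1218.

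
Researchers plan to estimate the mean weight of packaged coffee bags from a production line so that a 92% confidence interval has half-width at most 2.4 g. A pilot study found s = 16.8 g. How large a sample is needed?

For a mean, the margin of error is E = z·σ/√n, so n = (zσ/E)².
At 92% confidence, z = 1.751.
n = (1.751 × 16.8 / 2.4)² = 150.23
Round up: n = 151.

151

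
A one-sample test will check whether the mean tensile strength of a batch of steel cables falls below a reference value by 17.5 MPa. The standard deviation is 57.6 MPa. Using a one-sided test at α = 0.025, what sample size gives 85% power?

98

For a one-sample z-test, n = ((z_α + z_β)·σ/δ)².
z_α = 1.960 (one-sided α = 0.025); z_β = 1.036 (power 85% → β = 0.15).
n = (2.996 × 57.6 / 17.5)² = 97.24
Round up: n = 98.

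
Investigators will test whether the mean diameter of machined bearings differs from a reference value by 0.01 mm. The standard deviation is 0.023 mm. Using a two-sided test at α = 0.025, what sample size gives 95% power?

For a one-sample z-test, n = ((z_{α/2} + z_β)·σ/δ)².
z_{α/2} = 2.241 (two-sided α = 0.025); z_β = 1.645 (power 95% → β = 0.05).
n = (3.886 × 0.023 / 0.01)² = 79.88
Round up: n = 80.

n = 80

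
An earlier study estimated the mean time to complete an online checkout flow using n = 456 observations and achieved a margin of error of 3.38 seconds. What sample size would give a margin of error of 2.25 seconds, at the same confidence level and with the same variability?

1030

Margin of error scales as 1/√n, so n₂ = n₁·(E₁/E₂)².
n₂ = 456 × (3.38/2.25)² = 456 × 2.257 = 1029.19
Round up: n₂ = 1030.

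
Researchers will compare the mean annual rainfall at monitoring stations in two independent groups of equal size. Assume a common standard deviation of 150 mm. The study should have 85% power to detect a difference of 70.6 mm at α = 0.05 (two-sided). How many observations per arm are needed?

For two equal groups, n per group = 2·((z_{α/2} + z_β)·σ/δ)².
z_{α/2} = 1.960; z_β = 1.036 (power 85%).
n = 2 × (2.996 × 150 / 70.6)² = 2 × 40.52 = 81.04
Round up: n = 82 per group.

82 per group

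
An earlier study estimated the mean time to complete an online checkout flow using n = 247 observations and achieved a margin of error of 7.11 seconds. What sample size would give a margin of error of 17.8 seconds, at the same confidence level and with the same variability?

Margin of error scales as 1/√n, so n₂ = n₁·(E₁/E₂)².
n₂ = 247 × (7.11/17.8)² = 247 × 0.1596 = 39.42
Round up: n₂ = 40.

40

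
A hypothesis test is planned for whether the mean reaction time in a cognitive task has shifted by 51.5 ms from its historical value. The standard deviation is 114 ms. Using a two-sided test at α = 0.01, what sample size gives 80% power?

58

For a one-sample z-test, n = ((z_{α/2} + z_β)·σ/δ)².
z_{α/2} = 2.576 (two-sided α = 0.01); z_β = 0.842 (power 80% → β = 0.2).
n = (3.418 × 114 / 51.5)² = 57.25
Round up: n = 58.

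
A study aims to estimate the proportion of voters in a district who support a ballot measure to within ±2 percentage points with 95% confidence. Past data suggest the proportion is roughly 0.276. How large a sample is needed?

For a proportion with margin E = 0.02 at 95% confidence, z = 1.960.
n = p̂(1−p̂)(z/E)² = 0.276 × 0.724 × (1.960/0.02)² = 1919.11
Round up: n = 1920.

n = 1920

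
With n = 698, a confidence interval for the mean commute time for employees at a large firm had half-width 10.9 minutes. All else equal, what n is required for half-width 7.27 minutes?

Margin of error scales as 1/√n, so n₂ = n₁·(E₁/E₂)².
n₂ = 698 × (10.9/7.27)² = 698 × 2.248 = 1569.10
Round up: n₂ = 1570.

1570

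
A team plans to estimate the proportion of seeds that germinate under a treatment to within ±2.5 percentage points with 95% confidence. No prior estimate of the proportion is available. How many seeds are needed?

n = 1537

For a proportion with margin E = 0.025 at 95% confidence, z = 1.960.
With no prior estimate, use p = 0.5, which maximizes p(1−p) at 0.25.
n = 0.25 × (z/E)² = 0.25 × (1.960/0.025)² = 1536.64
Round up: n = 1537.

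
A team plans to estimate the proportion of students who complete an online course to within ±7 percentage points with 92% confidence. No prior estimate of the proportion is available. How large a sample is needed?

For a proportion with margin E = 0.07 at 92% confidence, z = 1.751.
With no prior estimate, use p = 0.5, which maximizes p(1−p) at 0.25.
n = 0.25 × (z/E)² = 0.25 × (1.751/0.07)² = 156.43
Round up: n = 157.

157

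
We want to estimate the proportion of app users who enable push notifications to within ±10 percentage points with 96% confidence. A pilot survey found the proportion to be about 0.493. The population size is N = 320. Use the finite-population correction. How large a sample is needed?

For a proportion with margin E = 0.1 at 96% confidence, z = 2.054.
n = p̂(1−p̂)(z/E)² = 0.493 × 0.507 × (2.054/0.1)² = 105.45 — call this n₀.
Finite-population correction with N = 320: n = n₀ / (1 + (n₀−1)/N) = 105.45 / 1.326 = 79.52
Round up: n = 80.

n = 80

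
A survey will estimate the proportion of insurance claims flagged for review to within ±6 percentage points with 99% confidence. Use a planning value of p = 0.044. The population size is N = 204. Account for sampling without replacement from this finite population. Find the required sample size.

For a proportion with margin E = 0.06 at 99% confidence, z = 2.576.
n = p̂(1−p̂)(z/E)² = 0.044 × 0.956 × (2.576/0.06)² = 77.54 — call this n₀.
Finite-population correction with N = 204: n = n₀ / (1 + (n₀−1)/N) = 77.54 / 1.375 = 56.39
Round up: n = 57.

57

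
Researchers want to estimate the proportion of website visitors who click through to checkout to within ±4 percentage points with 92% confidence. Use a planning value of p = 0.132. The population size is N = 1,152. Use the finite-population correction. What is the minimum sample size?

For a proportion with margin E = 0.04 at 92% confidence, z = 1.751.
n = p̂(1−p̂)(z/E)² = 0.132 × 0.868 × (1.751/0.04)² = 219.56 — call this n₀.
Finite-population correction with N = 1,152: n = n₀ / (1 + (n₀−1)/N) = 219.56 / 1.19 = 184.50
Round up: n = 185.

185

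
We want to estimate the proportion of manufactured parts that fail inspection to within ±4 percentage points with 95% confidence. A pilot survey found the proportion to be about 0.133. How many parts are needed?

277

For a proportion with margin E = 0.04 at 95% confidence, z = 1.960.
n = p̂(1−p̂)(z/E)² = 0.133 × 0.867 × (1.960/0.04)² = 276.86
Round up: n = 277.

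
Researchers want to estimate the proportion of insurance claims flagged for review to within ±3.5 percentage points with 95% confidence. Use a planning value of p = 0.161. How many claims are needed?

n = 424

For a proportion with margin E = 0.035 at 95% confidence, z = 1.960.
n = p̂(1−p̂)(z/E)² = 0.161 × 0.839 × (1.960/0.035)² = 423.61
Round up: n = 424.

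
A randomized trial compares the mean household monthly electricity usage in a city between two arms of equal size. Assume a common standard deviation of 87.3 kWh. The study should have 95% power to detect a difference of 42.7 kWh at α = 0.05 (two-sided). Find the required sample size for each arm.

109 per group

For two equal groups, n per group = 2·((z_{α/2} + z_β)·σ/δ)².
z_{α/2} = 1.960; z_β = 1.645 (power 95%).
n = 2 × (3.605 × 87.3 / 42.7)² = 2 × 54.32 = 108.64
Round up: n = 109 per group.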